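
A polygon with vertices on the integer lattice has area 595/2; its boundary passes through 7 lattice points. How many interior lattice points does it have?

Pick's theorem A = I + B/2 − 1 rearranges to I = A − B/2 + 1 = 595/2 − 7/2 + 1 = 295.

295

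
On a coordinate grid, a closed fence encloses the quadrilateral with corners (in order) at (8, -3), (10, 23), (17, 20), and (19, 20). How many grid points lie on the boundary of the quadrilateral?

Summing gcd(|Δx|,|Δy|) over the edges gives the boundary count: gcd(2,26) + gcd(7,3) + gcd(2,0) + gcd(11,23) = 2+1+2+1 = 6.

6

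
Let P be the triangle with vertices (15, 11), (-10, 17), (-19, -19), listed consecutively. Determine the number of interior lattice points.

472

By the shoelace formula, twice the signed area is |[15·17 − (-10)·11] + [(-10)·(-19) − (-19)·17] + [(-19)·11 − 15·(-19)]| = 954, so the area is 477.
Summing gcd(|Δx|,|Δy|) over the edges gives the boundary count: gcd(25,6) + gcd(9,36) + gcd(34,30) = 1+9+2 = 12.
By Pick's theorem A = I + B/2 − 1, so I = 477 − 12/2 + 1 = 472.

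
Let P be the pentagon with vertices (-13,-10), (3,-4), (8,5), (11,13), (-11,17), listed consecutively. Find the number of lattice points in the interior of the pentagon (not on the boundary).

Using the shoelace formula, 2A = |((-13)·(-4) − 3·(-10)) + (3·5 − 8·(-4)) + (8·13 − 11·5) + (11·17 − (-11)·13) + ((-11)·(-10) − (-13)·17)| = 839, so the area is 839/2.
Along each edge there are gcd(|Δx|,|Δy|)+1 lattice points, so counting each shared vertex once the boundary has gcd(16,6) + gcd(5,9) + gcd(3,8) + gcd(22,4) + gcd(2,27) = 2+1+1+2+1 = 7.
Pick's theorem gives I = A − B/2 + 1 = 839/2 − 7/2 + 1 = 417.

417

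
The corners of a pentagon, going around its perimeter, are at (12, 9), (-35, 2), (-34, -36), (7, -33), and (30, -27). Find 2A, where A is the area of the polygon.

4436

The shoelace formula gives twice the area as |[12·2 − (-35)·9] + [(-35)·(-36) − (-34)·2] + [(-34)·(-33) − 7·(-36)] + [7·(-27) − 30·(-33)] + [30·9 − 12·(-27)]| = 4436, so the area is 2218.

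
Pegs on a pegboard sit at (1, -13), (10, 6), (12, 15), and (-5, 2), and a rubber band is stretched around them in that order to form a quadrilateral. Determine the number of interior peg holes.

186

By the shoelace formula, twice the signed area is |(1·6 − 10·(-13)) + (10·15 − 12·6) + (12·2 − (-5)·15) + ((-5)·(-13) − 1·2)| = 376, so the area is 188.
Summing gcd(|Δx|,|Δy|) over the edges gives the boundary count: gcd(9,19) + gcd(2,9) + gcd(17,13) + gcd(6,15) = 1+1+1+3 = 6.
By Pick's theorem A = I + B/2 − 1, so I = 188 − 6/2 + 1 = 186.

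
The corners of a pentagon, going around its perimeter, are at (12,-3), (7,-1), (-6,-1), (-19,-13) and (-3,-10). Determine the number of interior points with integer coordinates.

Using the shoelace formula, 2A = |[12·(-1) − 7·(-3)] + [7·(-1) − (-6)·(-1)] + [(-6)·(-13) − (-19)·(-1)] + [(-19)·(-10) − (-3)·(-13)] + [(-3)·(-3) − 12·(-10)]| = 335, so the area is 167.5.
The number of boundary lattice points is Σ gcd(|Δx|,|Δy|) = gcd(5,2) + gcd(13,0) + gcd(13,12) + gcd(16,3) + gcd(15,7) = 1+13+1+1+1 = 17.
Pick's theorem gives I = A − B/2 + 1 = 167.5 − 17/2 + 1 = 160.

160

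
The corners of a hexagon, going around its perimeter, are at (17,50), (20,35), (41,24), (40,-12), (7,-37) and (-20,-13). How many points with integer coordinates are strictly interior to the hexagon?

2905

The shoelace formula gives twice the area as |(17·35 − 20·50) + (20·24 − 41·35) + (41·(-12) − 40·24) + (40·(-37) − 7·(-12)) + (7·(-13) − (-20)·(-37)) + ((-20)·50 − 17·(-13))| = 5818, so the area is 2909.
Summing gcd(|Δx|,|Δy|) over the edges gives the boundary count: gcd(3,15) + gcd(21,11) + gcd(1,36) + gcd(33,25) + gcd(27,24) + gcd(37,63) = 3+1+1+1+3+1 = 10.
Pick's theorem gives I = A − B/2 + 1 = 2909 − 10/2 + 1 = 2905.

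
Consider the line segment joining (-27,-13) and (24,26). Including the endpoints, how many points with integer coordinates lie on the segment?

4

The number of lattice points on a segment between lattice points is gcd(|Δx|,|Δy|) + 1 = gcd(51,39) + 1 = 3 + 1 = 4.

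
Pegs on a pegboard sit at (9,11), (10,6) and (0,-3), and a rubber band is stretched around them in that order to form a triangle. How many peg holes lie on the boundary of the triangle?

3

Summing gcd(|Δx|,|Δy|) over the edges gives the boundary count: gcd(1,5) + gcd(10,9) + gcd(9,14) = 1+1+1 = 3.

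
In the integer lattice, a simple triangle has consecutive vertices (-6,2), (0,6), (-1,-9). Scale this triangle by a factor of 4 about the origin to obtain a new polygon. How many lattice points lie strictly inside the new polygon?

The shoelace formula gives twice the area as |[(-6)·6 − 0·2] + [0·(-9) − (-1)·6] + [(-1)·2 − (-6)·(-9)]| = 86, so the area is 43.
Along each edge there are gcd(|Δx|,|Δy|)+1 lattice points, so counting each shared vertex once the boundary has gcd(6,4) + gcd(1,15) + gcd(5,11) = 2+1+1 = 4.
Scaling by 4 multiplies the area by 4² = 16 (so the new area is 688) and multiplies the boundary lattice-point count by 4, giving 16.
By Pick's theorem, the interior count of the dilated polygon is 688 − 16/2 + 1 = 681.

681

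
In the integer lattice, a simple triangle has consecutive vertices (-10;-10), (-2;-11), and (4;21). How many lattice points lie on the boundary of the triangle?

Along each edge there are gcd(|Δx|,|Δy|)+1 lattice points, so counting each shared vertex once the boundary has gcd(8,1) + gcd(6,32) + gcd(14,31) = 1+2+1 = 4.

4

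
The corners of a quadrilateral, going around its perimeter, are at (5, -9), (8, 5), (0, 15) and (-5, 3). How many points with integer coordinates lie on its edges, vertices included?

Along each edge there are gcd(|Δx|,|Δy|)+1 lattice points, so counting each shared vertex once the boundary has gcd(3,14) + gcd(8,10) + gcd(5,12) + gcd(10,12) = 1+2+1+2 = 6.

6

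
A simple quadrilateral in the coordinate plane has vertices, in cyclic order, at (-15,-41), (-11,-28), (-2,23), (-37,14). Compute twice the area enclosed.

2210

By the shoelace formula, twice the signed area is |[(-15)·(-28) − (-11)·(-41)] + [(-11)·23 − (-2)·(-28)] + [(-2)·14 − (-37)·23] + [(-37)·(-41) − (-15)·14]| = 2210, so the area is 1105.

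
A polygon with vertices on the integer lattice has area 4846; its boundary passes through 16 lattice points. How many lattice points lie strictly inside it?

From Pick's theorem, I = A − B/2 + 1 = 4846 − 16/2 + 1 = 4839.

4839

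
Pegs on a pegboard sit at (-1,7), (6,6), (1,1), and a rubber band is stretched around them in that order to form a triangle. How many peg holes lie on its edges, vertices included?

8

Along each edge there are gcd(|Δx|,|Δy|)+1 lattice points, so counting each shared vertex once the boundary has gcd(7,1) + gcd(5,5) + gcd(2,6) = 1+5+2 = 8.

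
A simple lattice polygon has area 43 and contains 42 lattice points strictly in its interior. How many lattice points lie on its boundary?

Pick's theorem gives A = I + B/2 − 1, so B = 2(A − I + 1) = 2(43 − 42 + 1) = 4.

4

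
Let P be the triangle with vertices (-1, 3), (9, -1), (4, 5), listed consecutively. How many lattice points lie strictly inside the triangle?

19

By the shoelace formula, twice the signed area is |((-1)·(-1) − 9·3) + (9·5 − 4·(-1)) + (4·3 − (-1)·5)| = 40, so the area is 20.
Summing gcd(|Δx|,|Δy|) over the edges gives the boundary count: gcd(10,4) + gcd(5,6) + gcd(5,2) = 2+1+1 = 4.
Pick's theorem gives I = A − B/2 + 1 = 20 − 4/2 + 1 = 19.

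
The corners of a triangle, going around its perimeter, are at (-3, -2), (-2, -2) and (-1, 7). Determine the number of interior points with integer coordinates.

By the shoelace formula, twice the signed area is |[(-3)·(-2) − (-2)·(-2)] + [(-2)·7 − (-1)·(-2)] + [(-1)·(-2) − (-3)·7]| = 9, so the area is 9/2.
Along each edge there are gcd(|Δx|,|Δy|)+1 lattice points, so counting each shared vertex once the boundary has gcd(1,0) + gcd(1,9) + gcd(2,9) = 1+1+1 = 3.
By Pick's theorem A = I + B/2 − 1, so I = 9/2 − 3/2 + 1 = 4.

4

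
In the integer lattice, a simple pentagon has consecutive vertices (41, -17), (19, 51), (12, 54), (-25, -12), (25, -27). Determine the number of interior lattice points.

By the shoelace formula, twice the signed area is |[41·51 − 19·(-17)] + [19·54 − 12·51] + [12·(-12) − (-25)·54] + [(-25)·(-27) − 25·(-12)] + [25·(-17) − 41·(-27)]| = 5691, so the area is 2845.5.
Along each edge there are gcd(|Δx|,|Δy|)+1 lattice points, so counting each shared vertex once the boundary has gcd(22,68) + gcd(7,3) + gcd(37,66) + gcd(50,15) + gcd(16,10) = 2+1+1+5+2 = 11.
Pick's theorem gives I = A − B/2 + 1 = 2845.5 − 11/2 + 1 = 2841.

2841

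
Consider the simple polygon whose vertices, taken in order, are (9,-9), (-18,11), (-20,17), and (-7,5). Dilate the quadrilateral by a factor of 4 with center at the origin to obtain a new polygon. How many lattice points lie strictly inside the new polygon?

885

The shoelace formula gives twice the area as |(9·11 − (-18)·(-9)) + ((-18)·17 − (-20)·11) + ((-20)·5 − (-7)·17) + ((-7)·(-9) − 9·5)| = 112, so the area is 56.
Summing gcd(|Δx|,|Δy|) over the edges gives the boundary count: gcd(27,20) + gcd(2,6) + gcd(13,12) + gcd(16,14) = 1+2+1+2 = 6.
Scaling by 4 multiplies the area by 4² = 16 (so the new area is 896) and multiplies the boundary lattice-point count by 4, giving 24.
By Pick's theorem, the interior count of the dilated polygon is 896 − 24/2 + 1 = 885.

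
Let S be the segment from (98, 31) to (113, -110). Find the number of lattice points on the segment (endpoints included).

The number of lattice points on a segment between lattice points is gcd(|Δx|,|Δy|) + 1 = gcd(15,141) + 1 = 3 + 1 = 4.

4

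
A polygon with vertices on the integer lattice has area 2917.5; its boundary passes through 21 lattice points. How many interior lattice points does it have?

Pick's theorem A = I + B/2 − 1 rearranges to I = A − B/2 + 1 = 2917.5 − 21/2 + 1 = 2908.

2908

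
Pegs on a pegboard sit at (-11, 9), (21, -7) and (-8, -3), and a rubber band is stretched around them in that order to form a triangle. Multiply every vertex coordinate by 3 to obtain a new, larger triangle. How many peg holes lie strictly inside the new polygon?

Using the shoelace formula, 2A = |((-11)·(-7) − 21·9) + (21·(-3) − (-8)·(-7)) + ((-8)·9 − (-11)·(-3))| = 336, so the area is 168.
Along each edge there are gcd(|Δx|,|Δy|)+1 lattice points, so counting each shared vertex once the boundary has gcd(32,16) + gcd(29,4) + gcd(3,12) = 16+1+3 = 20.
Scaling by 3 multiplies the area by 3² = 9 (so the new area is 1512) and multiplies the boundary lattice-point count by 3, giving 60.
By Pick's theorem, the interior count of the dilated polygon is 1512 − 60/2 + 1 = 1483.

1483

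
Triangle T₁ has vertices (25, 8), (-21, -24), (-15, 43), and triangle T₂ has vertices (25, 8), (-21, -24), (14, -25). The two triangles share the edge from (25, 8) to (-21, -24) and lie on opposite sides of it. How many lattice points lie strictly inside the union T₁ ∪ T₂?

The union is the simple quadrilateral with vertices (25, 8), (-15, 43), (-21, -24), (14, -25) in order.
The shoelace formula gives twice the area as |[25·43 − (-15)·8] + [(-15)·(-24) − (-21)·43] + [(-21)·(-25) − 14·(-24)] + [14·8 − 25·(-25)]| = 4056, so the area is 2028.
The number of boundary lattice points is Σ gcd(|Δx|,|Δy|) = gcd(40,35) + gcd(6,67) + gcd(35,1) + gcd(11,33) = 5+1+1+11 = 18.
By Pick's theorem I = A − B/2 + 1 = 2028 − 18/2 + 1 = 2020.

2020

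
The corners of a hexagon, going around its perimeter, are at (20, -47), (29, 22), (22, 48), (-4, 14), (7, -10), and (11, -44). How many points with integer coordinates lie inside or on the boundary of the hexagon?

1666

The shoelace formula gives twice the area as |[20·22 − 29·(-47)] + [29·48 − 22·22] + [22·14 − (-4)·48] + [(-4)·(-10) − 7·14] + [7·(-44) − 11·(-10)] + [11·(-47) − 20·(-44)]| = 3318, so the area is 1659.
Summing gcd(|Δx|,|Δy|) over the edges gives the boundary count: gcd(9,69) + gcd(7,26) + gcd(26,34) + gcd(11,24) + gcd(4,34) + gcd(9,3) = 3+1+2+1+2+3 = 12.
Pick's theorem gives I = A − B/2 + 1 = 1659 − 12/2 + 1 = 1654, so the closed region contains I + B = 1654 + 12 = 1666 lattice points.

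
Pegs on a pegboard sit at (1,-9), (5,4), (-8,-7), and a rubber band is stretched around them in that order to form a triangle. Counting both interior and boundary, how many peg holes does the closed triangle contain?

65

Using the shoelace formula, 2A = |[1·4 − 5·(-9)] + [5·(-7) − (-8)·4] + [(-8)·(-9) − 1·(-7)]| = 125, so the area is 62.5.
Along each edge there are gcd(|Δx|,|Δy|)+1 lattice points, so counting each shared vertex once the boundary has gcd(4,13) + gcd(13,11) + gcd(9,2) = 1+1+1 = 3.
Pick's theorem gives I = A − B/2 + 1 = 62.5 − 3/2 + 1 = 62, so the closed region contains I + B = 62 + 3 = 65 lattice points.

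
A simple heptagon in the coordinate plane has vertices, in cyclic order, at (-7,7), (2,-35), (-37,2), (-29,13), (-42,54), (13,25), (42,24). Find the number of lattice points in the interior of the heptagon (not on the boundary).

By the shoelace formula, twice the signed area is |[(-7)·(-35) − 2·7] + [2·2 − (-37)·(-35)] + [(-37)·13 − (-29)·2] + [(-29)·54 − (-42)·13] + [(-42)·25 − 13·54] + [13·24 − 42·25] + [42·7 − (-7)·24]| = 4531, so the area is 4531/2.
Along each edge there are gcd(|Δx|,|Δy|)+1 lattice points, so counting each shared vertex once the boundary has gcd(9,42) + gcd(39,37) + gcd(8,11) + gcd(13,41) + gcd(55,29) + gcd(29,1) + gcd(49,17) = 3+1+1+1+1+1+1 = 9.
By Pick's theorem A = I + B/2 − 1, so I = 4531/2 − 9/2 + 1 = 2262.

2262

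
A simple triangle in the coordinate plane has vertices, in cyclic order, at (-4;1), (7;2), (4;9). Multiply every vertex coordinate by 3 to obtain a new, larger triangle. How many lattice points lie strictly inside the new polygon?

346

The shoelace formula gives twice the area as |((-4)·2 − 7·1) + (7·9 − 4·2) + (4·1 − (-4)·9)| = 80, so the area is 40.
The number of boundary lattice points is Σ gcd(|Δx|,|Δy|) = gcd(11,1) + gcd(3,7) + gcd(8,8) = 1+1+8 = 10.
Scaling by 3 multiplies the area by 3² = 9 (so the new area is 360) and multiplies the boundary lattice-point count by 3, giving 30.
By Pick's theorem, the interior count of the dilated polygon is 360 − 30/2 + 1 = 346.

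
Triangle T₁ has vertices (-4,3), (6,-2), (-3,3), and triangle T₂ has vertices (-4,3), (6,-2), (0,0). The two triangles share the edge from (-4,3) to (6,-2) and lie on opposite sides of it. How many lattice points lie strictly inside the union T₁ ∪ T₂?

The union is the simple quadrilateral with vertices (-4,3), (-3,3), (6,-2), (0,0) in order.
By the shoelace formula, twice the signed area is |((-4)·3 − (-3)·3) + ((-3)·(-2) − 6·3) + (6·0 − 0·(-2)) + (0·3 − (-4)·0)| = 15, so the area is 7.5.
The number of boundary lattice points is Σ gcd(|Δx|,|Δy|) = gcd(1,0) + gcd(9,5) + gcd(6,2) + gcd(4,3) = 1+1+2+1 = 5.
By Pick's theorem I = A − B/2 + 1 = 7.5 − 5/2 + 1 = 6.

6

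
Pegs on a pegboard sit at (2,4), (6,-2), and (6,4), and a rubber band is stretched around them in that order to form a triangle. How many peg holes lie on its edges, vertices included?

The number of boundary lattice points is Σ gcd(|Δx|,|Δy|) = gcd(4,6) + gcd(0,6) + gcd(4,0) = 2+6+4 = 12.

12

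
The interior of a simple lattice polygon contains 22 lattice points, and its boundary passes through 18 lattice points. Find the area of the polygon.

30

By Pick's theorem, A = I + B/2 − 1 = 22 + 18/2 − 1 = 30.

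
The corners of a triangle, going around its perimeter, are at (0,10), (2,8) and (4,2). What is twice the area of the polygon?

The shoelace formula gives twice the area as |(0·8 − 2·10) + (2·2 − 4·8) + (4·10 − 0·2)| = 8, so the area is 4.

8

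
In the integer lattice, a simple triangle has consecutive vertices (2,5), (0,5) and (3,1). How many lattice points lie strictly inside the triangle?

3

By the shoelace formula, twice the signed area is |(2·5 − 0·5) + (0·1 − 3·5) + (3·5 − 2·1)| = 8, so the area is 4.
Along each edge there are gcd(|Δx|,|Δy|)+1 lattice points, so counting each shared vertex once the boundary has gcd(2,0) + gcd(3,4) + gcd(1,4) = 2+1+1 = 4.
By Pick's theorem A = I + B/2 − 1, so I = 4 − 4/2 + 1 = 3.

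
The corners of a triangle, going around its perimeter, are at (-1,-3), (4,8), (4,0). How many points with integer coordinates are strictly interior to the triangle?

16

By the shoelace formula, twice the signed area is |[(-1)·8 − 4·(-3)] + [4·0 − 4·8] + [4·(-3) − (-1)·0]| = 40, so the area is 20.
The number of boundary lattice points is Σ gcd(|Δx|,|Δy|) = gcd(5,11) + gcd(0,8) + gcd(5,3) = 1+8+1 = 10.
By Pick's theorem A = I + B/2 − 1, so I = 20 − 10/2 + 1 = 16.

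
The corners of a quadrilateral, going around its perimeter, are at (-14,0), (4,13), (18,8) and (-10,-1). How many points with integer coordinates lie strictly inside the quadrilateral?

By the shoelace formula, twice the signed area is |((-14)·13 − 4·0) + (4·8 − 18·13) + (18·(-1) − (-10)·8) + ((-10)·0 − (-14)·(-1))| = 336, so the area is 168.
The number of boundary lattice points is Σ gcd(|Δx|,|Δy|) = gcd(18,13) + gcd(14,5) + gcd(28,9) + gcd(4,1) = 1+1+1+1 = 4.
By Pick's theorem A = I + B/2 − 1, so I = 168 − 4/2 + 1 = 167.

167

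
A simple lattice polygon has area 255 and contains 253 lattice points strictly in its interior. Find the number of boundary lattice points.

6

Pick's theorem gives A = I + B/2 − 1, so B = 2(A − I + 1) = 2(255 − 253 + 1) = 6.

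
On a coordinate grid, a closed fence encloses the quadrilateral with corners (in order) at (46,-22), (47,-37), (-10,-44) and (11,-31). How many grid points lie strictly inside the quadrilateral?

563

The shoelace formula gives twice the area as |(46·(-37) − 47·(-22)) + (47·(-44) − (-10)·(-37)) + ((-10)·(-31) − 11·(-44)) + (11·(-22) − 46·(-31))| = 1128, so the area is 564.
Summing gcd(|Δx|,|Δy|) over the edges gives the boundary count: gcd(1,15) + gcd(57,7) + gcd(21,13) + gcd(35,9) = 1+1+1+1 = 4.
By Pick's theorem A = I + B/2 − 1, so I = 564 − 4/2 + 1 = 563.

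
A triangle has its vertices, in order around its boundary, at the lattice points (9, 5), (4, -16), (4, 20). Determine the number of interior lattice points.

70

The shoelace formula gives twice the area as |[9·(-16) − 4·5] + [4·20 − 4·(-16)] + [4·5 − 9·20]| = 180, so the area is 90.
Summing gcd(|Δx|,|Δy|) over the edges gives the boundary count: gcd(5,21) + gcd(0,36) + gcd(5,15) = 1+36+5 = 42.
By Pick's theorem A = I + B/2 − 1, so I = 90 − 42/2 + 1 = 70.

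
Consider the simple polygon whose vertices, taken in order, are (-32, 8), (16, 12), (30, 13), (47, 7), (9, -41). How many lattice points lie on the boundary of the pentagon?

9

Summing gcd(|Δx|,|Δy|) over the edges gives the boundary count: gcd(48,4) + gcd(14,1) + gcd(17,6) + gcd(38,48) + gcd(41,49) = 4+1+1+2+1 = 9.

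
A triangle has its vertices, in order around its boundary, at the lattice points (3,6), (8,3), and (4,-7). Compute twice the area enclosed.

62

Using the shoelace formula, 2A = |[3·3 − 8·6] + [8·(-7) − 4·3] + [4·6 − 3·(-7)]| = 62, so the area is 31.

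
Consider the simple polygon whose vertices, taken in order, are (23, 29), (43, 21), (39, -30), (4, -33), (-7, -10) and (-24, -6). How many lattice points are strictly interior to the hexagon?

2530

By the shoelace formula, twice the signed area is |[23·21 − 43·29] + [43·(-30) − 39·21] + [39·(-33) − 4·(-30)] + [4·(-10) − (-7)·(-33)] + [(-7)·(-6) − (-24)·(-10)] + [(-24)·29 − 23·(-6)]| = 5067, so the area is 2533.5.
The number of boundary lattice points is Σ gcd(|Δx|,|Δy|) = gcd(20,8) + gcd(4,51) + gcd(35,3) + gcd(11,23) + gcd(17,4) + gcd(47,35) = 4+1+1+1+1+1 = 9.
Pick's theorem gives I = A − B/2 + 1 = 2533.5 − 9/2 + 1 = 2530.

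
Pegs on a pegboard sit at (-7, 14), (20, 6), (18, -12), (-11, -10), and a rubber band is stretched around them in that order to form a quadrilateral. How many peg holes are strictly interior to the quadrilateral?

Using the shoelace formula, 2A = |[(-7)·6 − 20·14] + [20·(-12) − 18·6] + [18·(-10) − (-11)·(-12)] + [(-11)·14 − (-7)·(-10)]| = 1206, so the area is 603.
The number of boundary lattice points is Σ gcd(|Δx|,|Δy|) = gcd(27,8) + gcd(2,18) + gcd(29,2) + gcd(4,24) = 1+2+1+4 = 8.
By Pick's theorem A = I + B/2 − 1, so I = 603 − 8/2 + 1 = 600.

600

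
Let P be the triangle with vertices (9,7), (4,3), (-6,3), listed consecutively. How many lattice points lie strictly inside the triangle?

15

By the shoelace formula, twice the signed area is |[9·3 − 4·7] + [4·3 − (-6)·3] + [(-6)·7 − 9·3]| = 40, so the area is 20.
The number of boundary lattice points is Σ gcd(|Δx|,|Δy|) = gcd(5,4) + gcd(10,0) + gcd(15,4) = 1+10+1 = 12.
By Pick's theorem A = I + B/2 − 1, so I = 20 − 12/2 + 1 = 15.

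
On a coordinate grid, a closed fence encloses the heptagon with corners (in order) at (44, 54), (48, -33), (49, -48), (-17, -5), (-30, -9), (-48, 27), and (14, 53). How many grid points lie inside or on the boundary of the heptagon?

5778

Using the shoelace formula, 2A = |(44·(-33) − 48·54) + (48·(-48) − 49·(-33)) + (49·(-5) − (-17)·(-48)) + ((-17)·(-9) − (-30)·(-5)) + ((-30)·27 − (-48)·(-9)) + ((-48)·53 − 14·27) + (14·54 − 44·53)| = 11529, so the area is 5764.5.
Summing gcd(|Δx|,|Δy|) over the edges gives the boundary count: gcd(4,87) + gcd(1,15) + gcd(66,43) + gcd(13,4) + gcd(18,36) + gcd(62,26) + gcd(30,1) = 1+1+1+1+18+2+1 = 25.
Pick's theorem gives I = A − B/2 + 1 = 5764.5 − 25/2 + 1 = 5753, so the closed region contains I + B = 5753 + 25 = 5778 lattice points.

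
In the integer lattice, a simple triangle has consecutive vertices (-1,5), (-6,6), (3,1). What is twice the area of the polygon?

By the shoelace formula, twice the signed area is |((-1)·6 − (-6)·5) + ((-6)·1 − 3·6) + (3·5 − (-1)·1)| = 16, so the area is 8.

16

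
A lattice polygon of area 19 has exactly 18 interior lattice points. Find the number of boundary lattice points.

4

Pick's theorem gives A = I + B/2 − 1, so B = 2(A − I + 1) = 2(19 − 18 + 1) = 4.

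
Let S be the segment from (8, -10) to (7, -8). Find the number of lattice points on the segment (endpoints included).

The number of lattice points on a segment between lattice points is gcd(|Δx|,|Δy|) + 1 = gcd(1,2) + 1 = 1 + 1 = 2.

2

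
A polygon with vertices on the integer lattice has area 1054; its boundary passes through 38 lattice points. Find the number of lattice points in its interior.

1036

Pick's theorem A = I + B/2 − 1 rearranges to I = A − B/2 + 1 = 1054 − 38/2 + 1 = 1036.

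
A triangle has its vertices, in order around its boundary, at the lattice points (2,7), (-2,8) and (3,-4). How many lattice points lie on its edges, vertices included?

3

Summing gcd(|Δx|,|Δy|) over the edges gives the boundary count: gcd(4,1) + gcd(5,12) + gcd(1,11) = 1+1+1 = 3.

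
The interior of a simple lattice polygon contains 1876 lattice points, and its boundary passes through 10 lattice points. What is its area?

1880

Pick's theorem states A = I + B/2 − 1, so A = 1876 + 10/2 − 1 = 1880.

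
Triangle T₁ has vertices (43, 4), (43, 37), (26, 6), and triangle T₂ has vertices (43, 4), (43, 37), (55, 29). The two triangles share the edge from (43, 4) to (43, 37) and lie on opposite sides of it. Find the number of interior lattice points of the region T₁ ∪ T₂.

476

The union is the simple quadrilateral with vertices (43, 4), (26, 6), (43, 37), (55, 29) in order.
The shoelace formula gives twice the area as |[43·6 − 26·4] + [26·37 − 43·6] + [43·29 − 55·37] + [55·4 − 43·29]| = 957, so the area is 478.5.
Summing gcd(|Δx|,|Δy|) over the edges gives the boundary count: gcd(17,2) + gcd(17,31) + gcd(12,8) + gcd(12,25) = 1+1+4+1 = 7.
By Pick's theorem I = A − B/2 + 1 = 478.5 − 7/2 + 1 = 476.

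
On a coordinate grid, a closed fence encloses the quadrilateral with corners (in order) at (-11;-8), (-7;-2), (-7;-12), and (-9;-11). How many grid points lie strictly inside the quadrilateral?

By the shoelace formula, twice the signed area is |[(-11)·(-2) − (-7)·(-8)] + [(-7)·(-12) − (-7)·(-2)] + [(-7)·(-11) − (-9)·(-12)] + [(-9)·(-8) − (-11)·(-11)]| = 44, so the area is 22.
The number of boundary lattice points is Σ gcd(|Δx|,|Δy|) = gcd(4,6) + gcd(0,10) + gcd(2,1) + gcd(2,3) = 2+10+1+1 = 14.
Pick's theorem gives I = A − B/2 + 1 = 22 − 14/2 + 1 = 16.

16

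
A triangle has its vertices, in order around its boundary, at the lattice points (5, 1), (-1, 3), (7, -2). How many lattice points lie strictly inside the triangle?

By the shoelace formula, twice the signed area is |(5·3 − (-1)·1) + ((-1)·(-2) − 7·3) + (7·1 − 5·(-2))| = 14, so the area is 7.
Summing gcd(|Δx|,|Δy|) over the edges gives the boundary count: gcd(6,2) + gcd(8,5) + gcd(2,3) = 2+1+1 = 4.
Pick's theorem gives I = A − B/2 + 1 = 7 − 4/2 + 1 = 6.

6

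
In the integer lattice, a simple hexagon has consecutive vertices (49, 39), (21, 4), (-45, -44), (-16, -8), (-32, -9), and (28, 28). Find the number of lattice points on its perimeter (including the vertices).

17

Along each edge there are gcd(|Δx|,|Δy|)+1 lattice points, so counting each shared vertex once the boundary has gcd(28,35) + gcd(66,48) + gcd(29,36) + gcd(16,1) + gcd(60,37) + gcd(21,11) = 7+6+1+1+1+1 = 17.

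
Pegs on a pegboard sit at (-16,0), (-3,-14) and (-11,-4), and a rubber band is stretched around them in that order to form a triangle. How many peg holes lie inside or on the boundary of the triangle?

The shoelace formula gives twice the area as |((-16)·(-14) − (-3)·0) + ((-3)·(-4) − (-11)·(-14)) + ((-11)·0 − (-16)·(-4))| = 18, so the area is 9.
Summing gcd(|Δx|,|Δy|) over the edges gives the boundary count: gcd(13,14) + gcd(8,10) + gcd(5,4) = 1+2+1 = 4.
Pick's theorem gives I = A − B/2 + 1 = 9 − 4/2 + 1 = 8, so the closed region contains I + B = 8 + 4 = 12 lattice points.

12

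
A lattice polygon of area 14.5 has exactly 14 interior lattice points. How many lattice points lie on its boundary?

Pick's theorem gives A = I + B/2 − 1, so B = 2(A − I + 1) = 2(14.5 − 14 + 1) = 3.

3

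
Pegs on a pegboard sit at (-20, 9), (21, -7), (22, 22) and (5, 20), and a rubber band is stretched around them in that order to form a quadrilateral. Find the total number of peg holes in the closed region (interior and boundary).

674

The shoelace formula gives twice the area as |((-20)·(-7) − 21·9) + (21·22 − 22·(-7)) + (22·20 − 5·22) + (5·9 − (-20)·20)| = 1342, so the area is 671.
The number of boundary lattice points is Σ gcd(|Δx|,|Δy|) = gcd(41,16) + gcd(1,29) + gcd(17,2) + gcd(25,11) = 1+1+1+1 = 4.
Pick's theorem gives I = A − B/2 + 1 = 671 − 4/2 + 1 = 670, so the closed region contains I + B = 670 + 4 = 674 lattice points.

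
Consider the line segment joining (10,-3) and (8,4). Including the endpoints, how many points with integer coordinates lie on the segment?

2

The number of lattice points on a segment between lattice points is gcd(|Δx|,|Δy|) + 1 = gcd(2,7) + 1 = 1 + 1 = 2.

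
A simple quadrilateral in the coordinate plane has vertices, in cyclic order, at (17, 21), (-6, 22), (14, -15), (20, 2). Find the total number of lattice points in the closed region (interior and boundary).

501

Using the shoelace formula, 2A = |[17·22 − (-6)·21] + [(-6)·(-15) − 14·22] + [14·2 − 20·(-15)] + [20·21 − 17·2]| = 996, so the area is 498.
Summing gcd(|Δx|,|Δy|) over the edges gives the boundary count: gcd(23,1) + gcd(20,37) + gcd(6,17) + gcd(3,19) = 1+1+1+1 = 4.
Pick's theorem gives I = A − B/2 + 1 = 498 − 4/2 + 1 = 497, so the closed region contains I + B = 497 + 4 = 501 lattice points.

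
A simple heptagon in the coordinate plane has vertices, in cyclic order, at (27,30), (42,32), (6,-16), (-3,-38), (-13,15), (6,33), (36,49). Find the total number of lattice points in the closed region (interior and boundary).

The shoelace formula gives twice the area as |[27·32 − 42·30] + [42·(-16) − 6·32] + [6·(-38) − (-3)·(-16)] + [(-3)·15 − (-13)·(-38)] + [(-13)·33 − 6·15] + [6·49 − 36·33] + [36·30 − 27·49]| = 3731, so the area is 1865.5.
Along each edge there are gcd(|Δx|,|Δy|)+1 lattice points, so counting each shared vertex once the boundary has gcd(15,2) + gcd(36,48) + gcd(9,22) + gcd(10,53) + gcd(19,18) + gcd(30,16) + gcd(9,19) = 1+12+1+1+1+2+1 = 19.
Pick's theorem gives I = A − B/2 + 1 = 1865.5 − 19/2 + 1 = 1857, so the closed region contains I + B = 1857 + 19 = 1876 lattice points.

1876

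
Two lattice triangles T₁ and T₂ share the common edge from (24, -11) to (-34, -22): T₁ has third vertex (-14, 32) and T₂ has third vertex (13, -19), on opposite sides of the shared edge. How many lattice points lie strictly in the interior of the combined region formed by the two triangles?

The union is the simple quadrilateral with vertices (24, -11), (-14, 32), (-34, -22), (13, -19) in order.
Using the shoelace formula, 2A = |(24·32 − (-14)·(-11)) + ((-14)·(-22) − (-34)·32) + ((-34)·(-19) − 13·(-22)) + (13·(-11) − 24·(-19))| = 3255, so the area is 3255/2.
Summing gcd(|Δx|,|Δy|) over the edges gives the boundary count: gcd(38,43) + gcd(20,54) + gcd(47,3) + gcd(11,8) = 1+2+1+1 = 5.
By Pick's theorem I = A − B/2 + 1 = 3255/2 − 5/2 + 1 = 1626.

1626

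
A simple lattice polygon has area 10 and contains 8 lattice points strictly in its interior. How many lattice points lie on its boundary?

Pick's theorem gives A = I + B/2 − 1, so B = 2(A − I + 1) = 2(10 − 8 + 1) = 6.

6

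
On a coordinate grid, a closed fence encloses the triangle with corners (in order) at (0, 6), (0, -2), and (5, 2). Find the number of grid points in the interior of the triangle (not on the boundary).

16

The shoelace formula gives twice the area as |[0·(-2) − 0·6] + [0·2 − 5·(-2)] + [5·6 − 0·2]| = 40, so the area is 20.
The number of boundary lattice points is Σ gcd(|Δx|,|Δy|) = gcd(0,8) + gcd(5,4) + gcd(5,4) = 8+1+1 = 10.
Pick's theorem gives I = A − B/2 + 1 = 20 − 10/2 + 1 = 16.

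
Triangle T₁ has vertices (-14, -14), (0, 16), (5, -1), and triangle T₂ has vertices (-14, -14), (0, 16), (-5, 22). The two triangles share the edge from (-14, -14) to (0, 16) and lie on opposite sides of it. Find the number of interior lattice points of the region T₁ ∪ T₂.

306

The union is the simple quadrilateral with vertices (-14, -14), (5, -1), (0, 16), (-5, 22) in order.
By the shoelace formula, twice the signed area is |((-14)·(-1) − 5·(-14)) + (5·16 − 0·(-1)) + (0·22 − (-5)·16) + ((-5)·(-14) − (-14)·22)| = 622, so the area is 311.
Summing gcd(|Δx|,|Δy|) over the edges gives the boundary count: gcd(19,13) + gcd(5,17) + gcd(5,6) + gcd(9,36) = 1+1+1+9 = 12.
By Pick's theorem I = A − B/2 + 1 = 311 − 12/2 + 1 = 306.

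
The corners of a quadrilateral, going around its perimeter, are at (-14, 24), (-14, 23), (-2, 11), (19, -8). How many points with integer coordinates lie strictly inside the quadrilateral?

22

Using the shoelace formula, 2A = |((-14)·23 − (-14)·24) + ((-14)·11 − (-2)·23) + ((-2)·(-8) − 19·11) + (19·24 − (-14)·(-8))| = 57, so the area is 57/2.
Along each edge there are gcd(|Δx|,|Δy|)+1 lattice points, so counting each shared vertex once the boundary has gcd(0,1) + gcd(12,12) + gcd(21,19) + gcd(33,32) = 1+12+1+1 = 15.
Pick's theorem gives I = A − B/2 + 1 = 57/2 − 15/2 + 1 = 22.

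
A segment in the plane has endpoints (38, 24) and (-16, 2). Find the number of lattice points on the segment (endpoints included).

3

The number of lattice points on a segment between lattice points is gcd(|Δx|,|Δy|) + 1 = gcd(54,22) + 1 = 2 + 1 = 3.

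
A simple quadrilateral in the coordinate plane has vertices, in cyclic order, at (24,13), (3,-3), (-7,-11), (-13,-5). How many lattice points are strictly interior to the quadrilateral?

157

Using the shoelace formula, 2A = |[24·(-3) − 3·13] + [3·(-11) − (-7)·(-3)] + [(-7)·(-5) − (-13)·(-11)] + [(-13)·13 − 24·(-5)]| = 322, so the area is 161.
The number of boundary lattice points is Σ gcd(|Δx|,|Δy|) = gcd(21,16) + gcd(10,8) + gcd(6,6) + gcd(37,18) = 1+2+6+1 = 10.
Pick's theorem gives I = A − B/2 + 1 = 161 − 10/2 + 1 = 157.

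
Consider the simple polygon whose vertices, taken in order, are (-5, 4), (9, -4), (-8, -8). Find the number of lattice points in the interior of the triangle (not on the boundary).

94

By the shoelace formula, twice the signed area is |[(-5)·(-4) − 9·4] + [9·(-8) − (-8)·(-4)] + [(-8)·4 − (-5)·(-8)]| = 192, so the area is 96.
Summing gcd(|Δx|,|Δy|) over the edges gives the boundary count: gcd(14,8) + gcd(17,4) + gcd(3,12) = 2+1+3 = 6.
By Pick's theorem A = I + B/2 − 1, so I = 96 − 6/2 + 1 = 94.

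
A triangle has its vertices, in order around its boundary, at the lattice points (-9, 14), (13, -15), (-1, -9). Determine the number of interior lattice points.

The shoelace formula gives twice the area as |[(-9)·(-15) − 13·14] + [13·(-9) − (-1)·(-15)] + [(-1)·14 − (-9)·(-9)]| = 274, so the area is 137.
Along each edge there are gcd(|Δx|,|Δy|)+1 lattice points, so counting each shared vertex once the boundary has gcd(22,29) + gcd(14,6) + gcd(8,23) = 1+2+1 = 4.
By Pick's theorem A = I + B/2 − 1, so I = 137 − 4/2 + 1 = 136.

136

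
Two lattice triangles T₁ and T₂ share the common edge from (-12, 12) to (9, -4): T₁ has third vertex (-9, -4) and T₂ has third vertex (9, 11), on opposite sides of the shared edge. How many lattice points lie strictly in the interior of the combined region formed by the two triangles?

285

The union is the simple quadrilateral with vertices (-12, 12), (-9, -4), (9, -4), (9, 11) in order.
The shoelace formula gives twice the area as |((-12)·(-4) − (-9)·12) + ((-9)·(-4) − 9·(-4)) + (9·11 − 9·(-4)) + (9·12 − (-12)·11)| = 603, so the area is 603/2.
Summing gcd(|Δx|,|Δy|) over the edges gives the boundary count: gcd(3,16) + gcd(18,0) + gcd(0,15) + gcd(21,1) = 1+18+15+1 = 35.
By Pick's theorem I = A − B/2 + 1 = 603/2 − 35/2 + 1 = 285.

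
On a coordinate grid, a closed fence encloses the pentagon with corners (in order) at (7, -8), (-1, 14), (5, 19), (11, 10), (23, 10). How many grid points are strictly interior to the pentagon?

257

The shoelace formula gives twice the area as |[7·14 − (-1)·(-8)] + [(-1)·19 − 5·14] + [5·10 − 11·19] + [11·10 − 23·10] + [23·(-8) − 7·10]| = 532, so the area is 266.
Along each edge there are gcd(|Δx|,|Δy|)+1 lattice points, so counting each shared vertex once the boundary has gcd(8,22) + gcd(6,5) + gcd(6,9) + gcd(12,0) + gcd(16,18) = 2+1+3+12+2 = 20.
Pick's theorem gives I = A − B/2 + 1 = 266 − 20/2 + 1 = 257.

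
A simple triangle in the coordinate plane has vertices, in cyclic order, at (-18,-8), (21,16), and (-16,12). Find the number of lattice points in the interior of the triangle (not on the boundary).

364

The shoelace formula gives twice the area as |[(-18)·16 − 21·(-8)] + [21·12 − (-16)·16] + [(-16)·(-8) − (-18)·12]| = 732, so the area is 366.
Along each edge there are gcd(|Δx|,|Δy|)+1 lattice points, so counting each shared vertex once the boundary has gcd(39,24) + gcd(37,4) + gcd(2,20) = 3+1+2 = 6.
By Pick's theorem A = I + B/2 − 1, so I = 366 − 6/2 + 1 = 364.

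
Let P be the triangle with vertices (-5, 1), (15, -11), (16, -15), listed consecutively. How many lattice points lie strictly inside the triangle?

By the shoelace formula, twice the signed area is |[(-5)·(-11) − 15·1] + [15·(-15) − 16·(-11)] + [16·1 − (-5)·(-15)]| = 68, so the area is 34.
Along each edge there are gcd(|Δx|,|Δy|)+1 lattice points, so counting each shared vertex once the boundary has gcd(20,12) + gcd(1,4) + gcd(21,16) = 4+1+1 = 6.
By Pick's theorem A = I + B/2 − 1, so I = 34 − 6/2 + 1 = 32.

32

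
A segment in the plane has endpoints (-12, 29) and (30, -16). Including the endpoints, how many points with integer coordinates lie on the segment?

4

The number of lattice points on a segment between lattice points is gcd(|Δx|,|Δy|) + 1 = gcd(42,45) + 1 = 3 + 1 = 4.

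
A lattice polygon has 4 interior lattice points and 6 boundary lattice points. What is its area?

6

By Pick's theorem, A = I + B/2 − 1 = 4 + 6/2 − 1 = 6.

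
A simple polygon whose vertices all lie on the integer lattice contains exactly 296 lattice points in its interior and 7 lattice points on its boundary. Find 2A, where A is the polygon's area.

597

By Pick's theorem, A = I + B/2 − 1 = 296 + 7/2 − 1 = 597/2.
Hence 2A = 597.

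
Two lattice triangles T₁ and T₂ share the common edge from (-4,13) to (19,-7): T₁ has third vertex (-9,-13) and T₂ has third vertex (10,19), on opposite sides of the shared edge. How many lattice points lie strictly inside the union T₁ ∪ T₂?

556

The union is the simple quadrilateral with vertices (-4,13), (-9,-13), (19,-7), (10,19) in order.
Using the shoelace formula, 2A = |((-4)·(-13) − (-9)·13) + ((-9)·(-7) − 19·(-13)) + (19·19 − 10·(-7)) + (10·13 − (-4)·19)| = 1116, so the area is 558.
Summing gcd(|Δx|,|Δy|) over the edges gives the boundary count: gcd(5,26) + gcd(28,6) + gcd(9,26) + gcd(14,6) = 1+2+1+2 = 6.
By Pick's theorem I = A − B/2 + 1 = 558 − 6/2 + 1 = 556.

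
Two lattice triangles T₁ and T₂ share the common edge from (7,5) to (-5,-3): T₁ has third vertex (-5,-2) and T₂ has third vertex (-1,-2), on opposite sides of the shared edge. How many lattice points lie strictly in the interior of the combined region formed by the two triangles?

The union is the simple quadrilateral with vertices (7,5), (-5,-2), (-5,-3), (-1,-2) in order.
Using the shoelace formula, 2A = |(7·(-2) − (-5)·5) + ((-5)·(-3) − (-5)·(-2)) + ((-5)·(-2) − (-1)·(-3)) + ((-1)·5 − 7·(-2))| = 32, so the area is 16.
The number of boundary lattice points is Σ gcd(|Δx|,|Δy|) = gcd(12,7) + gcd(0,1) + gcd(4,1) + gcd(8,7) = 1+1+1+1 = 4.
By Pick's theorem I = A − B/2 + 1 = 16 − 4/2 + 1 = 15.

15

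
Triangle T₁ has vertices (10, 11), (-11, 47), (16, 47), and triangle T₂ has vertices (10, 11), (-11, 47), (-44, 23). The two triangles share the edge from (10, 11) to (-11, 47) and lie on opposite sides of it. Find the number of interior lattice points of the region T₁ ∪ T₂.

1312

The union is the simple quadrilateral with vertices (10, 11), (16, 47), (-11, 47), (-44, 23) in order.
By the shoelace formula, twice the signed area is |[10·47 − 16·11] + [16·47 − (-11)·47] + [(-11)·23 − (-44)·47] + [(-44)·11 − 10·23]| = 2664, so the area is 1332.
Along each edge there are gcd(|Δx|,|Δy|)+1 lattice points, so counting each shared vertex once the boundary has gcd(6,36) + gcd(27,0) + gcd(33,24) + gcd(54,12) = 6+27+3+6 = 42.
By Pick's theorem I = A − B/2 + 1 = 1332 − 42/2 + 1 = 1312.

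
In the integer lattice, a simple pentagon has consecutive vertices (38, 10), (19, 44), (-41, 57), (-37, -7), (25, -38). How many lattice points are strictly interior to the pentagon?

5002

Using the shoelace formula, 2A = |[38·44 − 19·10] + [19·57 − (-41)·44] + [(-41)·(-7) − (-37)·57] + [(-37)·(-38) − 25·(-7)] + [25·10 − 38·(-38)]| = 10040, so the area is 5020.
Along each edge there are gcd(|Δx|,|Δy|)+1 lattice points, so counting each shared vertex once the boundary has gcd(19,34) + gcd(60,13) + gcd(4,64) + gcd(62,31) + gcd(13,48) = 1+1+4+31+1 = 38.
Pick's theorem gives I = A − B/2 + 1 = 5020 − 38/2 + 1 = 5002.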